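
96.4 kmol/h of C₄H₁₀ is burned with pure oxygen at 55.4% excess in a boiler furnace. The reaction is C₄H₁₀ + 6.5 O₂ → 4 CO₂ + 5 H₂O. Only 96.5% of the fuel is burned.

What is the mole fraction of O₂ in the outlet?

Stoichiometric O₂ = 6.5 × 96.4 = 626.6 kmol/h; O₂ fed = 626.6 × 1.554 = 973.7 kmol/h.
Fuel reacted = 0.965 × 96.4 → ξ = 93.03 kmol/h.
Outlet (n = n₀ + ν ξ):
  C₄H₁₀: 96.4 − 1(93.03) = 3.374
  O₂: 973.7 − 6.5(93.03) = 369.1
  CO₂: 0 + 4(93.03) = 372.1
  H₂O: 0 + 5(93.03) = 465.1
Total out = 1210 kmol/h; y_O₂ = 369.1 / 1210 = 0.3051.

0.305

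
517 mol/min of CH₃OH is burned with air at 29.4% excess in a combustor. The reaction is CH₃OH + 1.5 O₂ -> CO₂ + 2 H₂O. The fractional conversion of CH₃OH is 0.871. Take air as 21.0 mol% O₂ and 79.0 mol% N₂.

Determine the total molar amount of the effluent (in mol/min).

5520 mol/min

Stoichiometric O₂ = 1.5 × 517 = 775.5 mol/min; O₂ fed = 775.5 × 1.294 = 1003 mol/min.
N₂ fed = 1003 × 79/21 = 3775 mol/min.
Fuel reacted = 0.871 × 517 → ξ = 450.3 mol/min.
Outlet (n = n₀ + ν ξ):
  CH₃OH: 517 − 1(450.3) = 66.69
  O₂: 1003 − 1.5(450.3) = 328
  N₂: 3775 (inert)
  CO₂: 0 + 1(450.3) = 450.3
  H₂O: 0 + 2(450.3) = 900.6
Total out = 66.69 + 328 + 3775 + 450.3 + 900.6 = 5521 mol/min.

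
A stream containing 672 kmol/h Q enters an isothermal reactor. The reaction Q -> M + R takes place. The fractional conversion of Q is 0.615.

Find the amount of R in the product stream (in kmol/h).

413 kmol/h

Q reacted = 0.615 × 672 = 413.3 kmol/h; ν_Q = −1, so ξ = 413.3/1 = 413.3 kmol/h.
Outlet amounts (n = n₀ + ν ξ):
  Q: 672 − 1(413.3) = 258.7
  M: 0 + 1(413.3) = 413.3
  R: 0 + 1(413.3) = 413.3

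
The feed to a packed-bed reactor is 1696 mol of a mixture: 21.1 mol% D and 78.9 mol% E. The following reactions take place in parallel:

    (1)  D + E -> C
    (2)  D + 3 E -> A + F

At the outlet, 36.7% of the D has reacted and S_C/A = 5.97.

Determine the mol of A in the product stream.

Conversion of D: D consumed = 0.367 × 357.9 = 131.3 mol = 1ξ₁ + 1ξ₂.
Selectivity: 1ξ₁ / (1ξ₂) = 5.97 → ξ₁ = 5.97 ξ₂.
Substitute: (1·5.97 + 1) ξ₂ = 131.3 → ξ₂ = 18.84 mol, ξ₁ = 112.5 mol.
Outlet amounts (n = n₀ + Σ ν·ξ):
  D: 357.9 − 1(112.5) − 1(18.84) = 226.5
  E: 1338 − 1(112.5) − 3(18.84) = 1169
  C: 0 + 1(112.5) = 112.5
  A: 0 + 1(18.84) = 18.84
  F: 0 + 1(18.84) = 18.84

18.8 mol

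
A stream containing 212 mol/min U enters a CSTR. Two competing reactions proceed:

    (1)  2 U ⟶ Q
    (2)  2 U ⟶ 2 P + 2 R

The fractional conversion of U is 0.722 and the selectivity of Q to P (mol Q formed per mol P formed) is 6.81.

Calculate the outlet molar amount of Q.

Conversion of U: U consumed = 0.722 × 212 = 153.1 mol/min = 2ξ₁ + 2ξ₂.
Selectivity: 1ξ₁ / (2ξ₂) = 6.81 → ξ₁ = 13.62 ξ₂.
Substitute: (2·13.62 + 2) ξ₂ = 153.1 → ξ₂ = 5.235 mol/min, ξ₁ = 71.3 mol/min.
Outlet amounts (n = n₀ + Σ ν·ξ):
  U: 212 − 2(71.3) − 2(5.235) = 58.94
  Q: 0 + 1(71.3) = 71.3
  P: 0 + 2(5.235) = 10.47
  R: 0 + 2(5.235) = 10.47

71.3 mol/min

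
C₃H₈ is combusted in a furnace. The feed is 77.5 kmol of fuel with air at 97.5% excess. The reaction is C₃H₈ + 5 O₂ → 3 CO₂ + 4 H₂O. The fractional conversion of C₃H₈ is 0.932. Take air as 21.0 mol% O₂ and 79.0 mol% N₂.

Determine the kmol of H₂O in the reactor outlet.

289 kmol

Stoichiometric O₂ = 5 × 77.5 = 387.5 kmol; O₂ fed = 387.5 × 1.975 = 765.3 kmol.
N₂ fed = 765.3 × 79/21 = 2879 kmol.
Fuel reacted = 0.932 × 77.5 → ξ = 72.23 kmol.
Outlet (n = n₀ + ν ξ):
  C₃H₈: 77.5 − 1(72.23) = 5.27
  O₂: 765.3 − 5(72.23) = 404.2
  N₂: 2879 (inert)
  CO₂: 0 + 3(72.23) = 216.7
  H₂O: 0 + 4(72.23) = 288.9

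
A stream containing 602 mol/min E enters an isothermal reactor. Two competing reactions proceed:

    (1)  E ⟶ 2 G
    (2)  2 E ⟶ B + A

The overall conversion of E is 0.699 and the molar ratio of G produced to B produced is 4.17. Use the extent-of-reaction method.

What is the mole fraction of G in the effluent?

Conversion of E: E consumed = 0.699 × 602 = 420.8 mol/min = 1ξ₁ + 2ξ₂.
Selectivity: 2ξ₁ / (1ξ₂) = 4.17 → ξ₁ = 2.085 ξ₂.
Substitute: (1·2.085 + 2) ξ₂ = 420.8 → ξ₂ = 103 mol/min, ξ₁ = 214.8 mol/min.
Outlet amounts (n = n₀ + Σ ν·ξ):
  E: 602 − 1(214.8) − 2(103) = 181.2
  G: 0 + 2(214.8) = 429.6
  B: 0 + 1(103) = 103
  A: 0 + 1(103) = 103
Total out = 816.8 mol/min; y_G = 429.6 / 816.8 = 0.5259.

0.526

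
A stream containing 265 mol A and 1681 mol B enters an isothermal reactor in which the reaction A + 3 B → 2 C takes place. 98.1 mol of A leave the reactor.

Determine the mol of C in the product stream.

334 mol

For A: n = n₀ − 1ξ → 98.1 = 265 − 1ξ, giving ξ = 166.9 mol.
Outlet amounts (n = n₀ + ν ξ):
  A: 265 − 1(166.9) = 98.1
  B: 1681 − 3(166.9) = 1180
  C: 0 + 2(166.9) = 333.8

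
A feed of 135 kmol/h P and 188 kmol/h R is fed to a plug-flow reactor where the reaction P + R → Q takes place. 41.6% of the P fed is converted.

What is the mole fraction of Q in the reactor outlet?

P reacted = 0.416 × 135 = 56.16 kmol/h; ν_P = −1, so ξ = 56.16/1 = 56.16 kmol/h.
Outlet amounts (n = n₀ + ν ξ):
  P: 135 − 1(56.16) = 78.84
  R: 188 − 1(56.16) = 131.8
  Q: 0 + 1(56.16) = 56.16
Total out = 266.8 kmol/h; y_Q = 56.16 / 266.8 = 0.2105.

0.21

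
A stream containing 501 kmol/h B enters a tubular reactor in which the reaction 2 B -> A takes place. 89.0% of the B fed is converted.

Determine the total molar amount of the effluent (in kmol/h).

278 kmol/h

B reacted = 0.89 × 501 = 445.9 kmol/h; ν_B = −2, so ξ = 445.9/2 = 222.9 kmol/h.
Outlet amounts (n = n₀ + ν ξ):
  B: 501 − 2(222.9) = 55.11
  A: 0 + 1(222.9) = 222.9
Total out = 55.11 + 222.9 = 278.1 kmol/h.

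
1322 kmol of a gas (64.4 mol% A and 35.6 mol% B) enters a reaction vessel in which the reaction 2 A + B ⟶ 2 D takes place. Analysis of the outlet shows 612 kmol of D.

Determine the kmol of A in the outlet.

For D: n = n₀ + 2ξ → 612 = 0 + 2ξ, giving ξ = 306 kmol.
Outlet amounts (n = n₀ + ν ξ):
  A: 851.4 − 2(306) = 239.4
  B: 470.6 − 1(306) = 164.6
  D: 0 + 2(306) = 612

239 kmol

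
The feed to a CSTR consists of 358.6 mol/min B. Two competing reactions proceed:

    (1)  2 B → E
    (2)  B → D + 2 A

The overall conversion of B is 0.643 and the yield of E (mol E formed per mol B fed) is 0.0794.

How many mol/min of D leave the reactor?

174 mol/min

Yield of E: 1ξ₁ / 358.6 = 0.0794 → ξ₁ = 28.47 mol/min.
Conversion of B: 2ξ₁ + 1ξ₂ = 0.643 × 358.6 = 230.6 → ξ₂ = 173.6 mol/min.
Outlet amounts (n = n₀ + Σ ν·ξ):
  B: 358.6 − 2(28.47) − 1(173.6) = 128
  E: 0 + 1(28.47) = 28.47
  D: 0 + 1(173.6) = 173.6
  A: 0 + 2(173.6) = 347.3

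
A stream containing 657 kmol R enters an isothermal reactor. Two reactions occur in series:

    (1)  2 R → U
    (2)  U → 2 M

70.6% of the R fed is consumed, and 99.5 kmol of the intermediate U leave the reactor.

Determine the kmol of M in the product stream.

265 kmol

Conversion of R: R consumed = 2ξ₁ = 0.706 × 657 → ξ₁ = 231.9 kmol.
U balance: n_U = 0 + 1ξ₁ − 1ξ₂ = 99.5 → ξ₂ = (1·231.9 − 99.5)/1 = 132.4 kmol.
Outlet amounts (n = n₀ + Σ ν·ξ):
  R: 657 − 2(231.9) = 193.2
  U: 0 + 1(231.9) − 1(132.4) = 99.5
  M: 0 + 2(132.4) = 264.8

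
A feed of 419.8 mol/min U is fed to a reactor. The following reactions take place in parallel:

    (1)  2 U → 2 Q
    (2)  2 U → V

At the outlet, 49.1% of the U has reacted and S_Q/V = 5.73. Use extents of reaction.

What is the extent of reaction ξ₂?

Conversion of U: U consumed = 0.491 × 419.8 = 206.1 mol/min = 2ξ₁ + 2ξ₂.
Selectivity: 2ξ₁ / (1ξ₂) = 5.73 → ξ₁ = 2.865 ξ₂.
Substitute: (2·2.865 + 2) ξ₂ = 206.1 → ξ₂ = 26.67 mol/min, ξ₁ = 76.4 mol/min.
Outlet amounts (n = n₀ + Σ ν·ξ):
  U: 419.8 − 2(76.4) − 2(26.67) = 213.7
  Q: 0 + 2(76.4) = 152.8
  V: 0 + 1(26.67) = 26.67

ξ₂ = 26.7 mol/min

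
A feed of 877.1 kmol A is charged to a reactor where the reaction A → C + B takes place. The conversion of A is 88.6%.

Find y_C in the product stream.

A reacted = 0.886 × 877.1 = 777.1 kmol; ν_A = −1, so ξ = 777.1/1 = 777.1 kmol.
Outlet amounts (n = n₀ + ν ξ):
  A: 877.1 − 1(777.1) = 99.99
  C: 0 + 1(777.1) = 777.1
  B: 0 + 1(777.1) = 777.1
Total out = 1654 kmol; y_C = 777.1 / 1654 = 0.4698.

0.47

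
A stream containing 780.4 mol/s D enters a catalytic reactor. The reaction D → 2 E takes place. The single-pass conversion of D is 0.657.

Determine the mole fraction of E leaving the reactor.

0.793

D reacted = 0.657 × 780.4 = 512.7 mol/s; ν_D = −1, so ξ = 512.7/1 = 512.7 mol/s.
Outlet amounts (n = n₀ + ν ξ):
  D: 780.4 − 1(512.7) = 267.7
  E: 0 + 2(512.7) = 1025
Total out = 1293 mol/s; y_E = 1025 / 1293 = 0.793.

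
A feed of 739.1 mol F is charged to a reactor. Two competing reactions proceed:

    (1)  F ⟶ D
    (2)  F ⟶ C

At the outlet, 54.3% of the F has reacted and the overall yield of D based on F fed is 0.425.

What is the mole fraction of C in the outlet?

Yield of D: 1ξ₁ / 739.1 = 0.425 → ξ₁ = 314.1 mol.
Conversion of F: 1ξ₁ + 1ξ₂ = 0.543 × 739.1 = 401.3 → ξ₂ = 87.21 mol.
Outlet amounts (n = n₀ + Σ ν·ξ):
  F: 739.1 − 1(314.1) − 1(87.21) = 337.8
  D: 0 + 1(314.1) = 314.1
  C: 0 + 1(87.21) = 87.21
Total out = 739.1 mol; y_C = 87.21 / 739.1 = 0.118.

0.118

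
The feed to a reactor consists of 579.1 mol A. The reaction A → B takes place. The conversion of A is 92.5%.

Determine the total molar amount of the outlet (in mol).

579 mol

A reacted = 0.925 × 579.1 = 535.7 mol; ν_A = −1, so ξ = 535.7/1 = 535.7 mol.
Outlet amounts (n = n₀ + ν ξ):
  A: 579.1 − 1(535.7) = 43.43
  B: 0 + 1(535.7) = 535.7
Total out = 43.43 + 535.7 = 579.1 mol.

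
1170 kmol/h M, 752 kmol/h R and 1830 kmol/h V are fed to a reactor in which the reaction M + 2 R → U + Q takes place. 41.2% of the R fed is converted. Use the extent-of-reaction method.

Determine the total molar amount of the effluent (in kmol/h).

R reacted = 0.412 × 752 = 309.8 kmol/h; ν_R = −2, so ξ = 309.8/2 = 154.9 kmol/h.
Outlet amounts (n = n₀ + ν ξ):
  M: 1170 − 1(154.9) = 1015
  R: 752 − 2(154.9) = 442.2
  U: 0 + 1(154.9) = 154.9
  Q: 0 + 1(154.9) = 154.9
  V: 1830 (inert)
Total out = 1015 + 442.2 + 154.9 + 154.9 + 1830 = 3597 kmol/h.

3600 kmol/h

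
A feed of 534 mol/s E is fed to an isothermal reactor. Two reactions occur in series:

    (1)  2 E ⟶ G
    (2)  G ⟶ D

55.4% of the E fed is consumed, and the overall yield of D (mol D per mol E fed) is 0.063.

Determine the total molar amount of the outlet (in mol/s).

Conversion of E: E consumed = 2ξ₁ = 0.554 × 534 → ξ₁ = 147.9 mol/s.
Yield of D: 1ξ₂ / 534 = 0.063 → ξ₂ = 33.64 mol/s.
Outlet amounts (n = n₀ + Σ ν·ξ):
  E: 534 − 2(147.9) = 238.2
  G: 0 + 1(147.9) − 1(33.64) = 114.3
  D: 0 + 1(33.64) = 33.64
Total out = 238.2 + 114.3 + 33.64 = 386.1 mol/s.

386 mol/s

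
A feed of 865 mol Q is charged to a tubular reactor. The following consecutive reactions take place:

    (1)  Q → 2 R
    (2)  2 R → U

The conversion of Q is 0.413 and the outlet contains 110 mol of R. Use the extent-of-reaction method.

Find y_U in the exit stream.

0.329

Conversion of Q: Q consumed = 1ξ₁ = 0.413 × 865 → ξ₁ = 357.2 mol.
R balance: n_R = 0 + 2ξ₁ − 2ξ₂ = 110 → ξ₂ = (2·357.2 − 110)/2 = 302.2 mol.
Outlet amounts (n = n₀ + Σ ν·ξ):
  Q: 865 − 1(357.2) = 507.8
  R: 0 + 2(357.2) − 2(302.2) = 110
  U: 0 + 1(302.2) = 302.2
Total out = 920 mol; y_U = 302.2 / 920 = 0.3285.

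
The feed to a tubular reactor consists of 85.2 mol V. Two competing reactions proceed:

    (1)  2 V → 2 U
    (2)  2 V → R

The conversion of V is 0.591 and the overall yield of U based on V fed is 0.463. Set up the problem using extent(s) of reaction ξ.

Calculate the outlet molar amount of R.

5.45 mol

Yield of U: 2ξ₁ / 85.2 = 0.463 → ξ₁ = 19.72 mol.
Conversion of V: 2ξ₁ + 2ξ₂ = 0.591 × 85.2 = 50.35 → ξ₂ = 5.453 mol.
Outlet amounts (n = n₀ + Σ ν·ξ):
  V: 85.2 − 2(19.72) − 2(5.453) = 34.85
  U: 0 + 2(19.72) = 39.45
  R: 0 + 1(5.453) = 5.453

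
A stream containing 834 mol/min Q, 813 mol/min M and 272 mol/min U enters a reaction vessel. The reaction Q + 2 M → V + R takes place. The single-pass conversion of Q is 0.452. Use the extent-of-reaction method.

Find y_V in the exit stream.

0.244

Q reacted = 0.452 × 834 = 377 mol/min; ν_Q = −1, so ξ = 377/1 = 377 mol/min.
Outlet amounts (n = n₀ + ν ξ):
  Q: 834 − 1(377) = 457
  M: 813 − 2(377) = 59.06
  V: 0 + 1(377) = 377
  R: 0 + 1(377) = 377
  U: 272 (inert)
Total out = 1542 mol/min; y_V = 377 / 1542 = 0.2445.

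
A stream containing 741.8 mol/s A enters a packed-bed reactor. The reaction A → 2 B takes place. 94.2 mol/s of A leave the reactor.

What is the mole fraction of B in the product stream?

For A: n = n₀ − 1ξ → 94.2 = 741.8 − 1ξ, giving ξ = 647.6 mol/s.
Outlet amounts (n = n₀ + ν ξ):
  A: 741.8 − 1(647.6) = 94.2
  B: 0 + 2(647.6) = 1295
Total out = 1389 mol/s; y_B = 1295 / 1389 = 0.9322.

0.932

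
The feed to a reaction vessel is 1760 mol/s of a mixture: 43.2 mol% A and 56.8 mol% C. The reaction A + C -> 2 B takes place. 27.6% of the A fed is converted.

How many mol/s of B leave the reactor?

420 mol/s

A reacted = 0.276 × 760.3 = 209.8 mol/s; ν_A = −1, so ξ = 209.8/1 = 209.8 mol/s.
Outlet amounts (n = n₀ + ν ξ):
  A: 760.3 − 1(209.8) = 550.5
  C: 999.7 − 1(209.8) = 789.8
  B: 0 + 2(209.8) = 419.7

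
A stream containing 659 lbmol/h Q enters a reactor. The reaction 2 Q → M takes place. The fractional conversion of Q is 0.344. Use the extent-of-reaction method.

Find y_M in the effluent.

Q reacted = 0.344 × 659 = 226.7 lbmol/h; ν_Q = −2, so ξ = 226.7/2 = 113.3 lbmol/h.
Outlet amounts (n = n₀ + ν ξ):
  Q: 659 − 2(113.3) = 432.3
  M: 0 + 1(113.3) = 113.3
Total out = 545.7 lbmol/h; y_M = 113.3 / 545.7 = 0.2077.

0.208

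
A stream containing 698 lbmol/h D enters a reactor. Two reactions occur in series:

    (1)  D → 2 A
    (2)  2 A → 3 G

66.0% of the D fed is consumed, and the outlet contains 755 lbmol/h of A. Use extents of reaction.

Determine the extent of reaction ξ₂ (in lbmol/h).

ξ₂ = 83.2 lbmol/h

Conversion of D: D consumed = 1ξ₁ = 0.66 × 698 → ξ₁ = 460.7 lbmol/h.
A balance: n_A = 0 + 2ξ₁ − 2ξ₂ = 755 → ξ₂ = (2·460.7 − 755)/2 = 83.18 lbmol/h.
Outlet amounts (n = n₀ + Σ ν·ξ):
  D: 698 − 1(460.7) = 237.3
  A: 0 + 2(460.7) − 2(83.18) = 755
  G: 0 + 3(83.18) = 249.5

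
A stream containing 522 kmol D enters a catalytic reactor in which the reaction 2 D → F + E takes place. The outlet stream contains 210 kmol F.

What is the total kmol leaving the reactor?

For F: n = n₀ + 1ξ → 210 = 0 + 1ξ, giving ξ = 210 kmol.
Outlet amounts (n = n₀ + ν ξ):
  D: 522 − 2(210) = 102
  F: 0 + 1(210) = 210
  E: 0 + 1(210) = 210
Total out = 102 + 210 + 210 = 522 kmol.

522 kmol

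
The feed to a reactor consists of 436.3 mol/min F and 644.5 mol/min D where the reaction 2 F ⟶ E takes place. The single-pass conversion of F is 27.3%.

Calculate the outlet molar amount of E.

F reacted = 0.273 × 436.3 = 119.1 mol/min; ν_F = −2, so ξ = 119.1/2 = 59.55 mol/min.
Outlet amounts (n = n₀ + ν ξ):
  F: 436.3 − 2(59.55) = 317.2
  E: 0 + 1(59.55) = 59.55
  D: 644.5 (inert)

59.6 mol/min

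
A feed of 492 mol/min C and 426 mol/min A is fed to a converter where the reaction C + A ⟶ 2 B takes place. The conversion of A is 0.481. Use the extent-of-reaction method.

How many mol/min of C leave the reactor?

A reacted = 0.481 × 426 = 204.9 mol/min; ν_A = −1, so ξ = 204.9/1 = 204.9 mol/min.
Outlet amounts (n = n₀ + ν ξ):
  C: 492 − 1(204.9) = 287.1
  A: 426 − 1(204.9) = 221.1
  B: 0 + 2(204.9) = 409.8

287 mol/min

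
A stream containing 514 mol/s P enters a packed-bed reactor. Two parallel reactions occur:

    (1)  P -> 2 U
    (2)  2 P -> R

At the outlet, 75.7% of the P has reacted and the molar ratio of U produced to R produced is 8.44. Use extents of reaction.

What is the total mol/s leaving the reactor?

Conversion of P: P consumed = 0.757 × 514 = 389.1 mol/s = 1ξ₁ + 2ξ₂.
Selectivity: 2ξ₁ / (1ξ₂) = 8.44 → ξ₁ = 4.22 ξ₂.
Substitute: (1·4.22 + 2) ξ₂ = 389.1 → ξ₂ = 62.56 mol/s, ξ₁ = 264 mol/s.
Outlet amounts (n = n₀ + Σ ν·ξ):
  P: 514 − 1(264) − 2(62.56) = 124.9
  U: 0 + 2(264) = 528
  R: 0 + 1(62.56) = 62.56
Total out = 124.9 + 528 + 62.56 = 715.4 mol/s.

715 mol/s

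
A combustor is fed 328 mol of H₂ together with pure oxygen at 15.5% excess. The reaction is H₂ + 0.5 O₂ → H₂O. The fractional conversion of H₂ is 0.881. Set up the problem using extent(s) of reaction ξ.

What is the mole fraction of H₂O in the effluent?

0.775

Stoichiometric O₂ = 0.5 × 328 = 164 mol; O₂ fed = 164 × 1.155 = 189.4 mol.
Fuel reacted = 0.881 × 328 → ξ = 289 mol.
Outlet (n = n₀ + ν ξ):
  H₂: 328 − 1(289) = 39.03
  O₂: 189.4 − 0.5(289) = 44.94
  H₂O: 0 + 1(289) = 289
Total out = 372.9 mol; y_H₂O = 289 / 372.9 = 0.7748.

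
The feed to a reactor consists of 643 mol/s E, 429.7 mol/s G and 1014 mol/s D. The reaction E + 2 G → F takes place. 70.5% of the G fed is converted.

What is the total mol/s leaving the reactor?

1780 mol/s

G reacted = 0.705 × 429.7 = 302.9 mol/s; ν_G = −2, so ξ = 302.9/2 = 151.5 mol/s.
Outlet amounts (n = n₀ + ν ξ):
  E: 643 − 1(151.5) = 491.5
  G: 429.7 − 2(151.5) = 126.8
  F: 0 + 1(151.5) = 151.5
  D: 1014 (inert)
Total out = 491.5 + 126.8 + 151.5 + 1014 = 1784 mol/s.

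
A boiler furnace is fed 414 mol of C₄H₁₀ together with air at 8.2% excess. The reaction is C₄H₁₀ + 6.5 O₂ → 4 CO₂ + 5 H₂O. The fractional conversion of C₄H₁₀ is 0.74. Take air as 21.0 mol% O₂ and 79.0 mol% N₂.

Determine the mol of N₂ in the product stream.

11000 mol

Stoichiometric O₂ = 6.5 × 414 = 2691 mol; O₂ fed = 2691 × 1.082 = 2912 mol.
N₂ fed = 2912 × 79/21 = 10950 mol.
Fuel reacted = 0.74 × 414 → ξ = 306.4 mol.
Outlet (n = n₀ + ν ξ):
  C₄H₁₀: 414 − 1(306.4) = 107.6
  O₂: 2912 − 6.5(306.4) = 920.3
  N₂: 10950 (inert)
  CO₂: 0 + 4(306.4) = 1225
  H₂O: 0 + 5(306.4) = 1532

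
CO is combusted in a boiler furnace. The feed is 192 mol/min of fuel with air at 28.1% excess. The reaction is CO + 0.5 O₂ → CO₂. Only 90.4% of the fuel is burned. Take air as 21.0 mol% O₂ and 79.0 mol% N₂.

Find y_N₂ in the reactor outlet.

Stoichiometric O₂ = 0.5 × 192 = 96 mol/min; O₂ fed = 96 × 1.281 = 123 mol/min.
N₂ fed = 123 × 79/21 = 462.6 mol/min.
Fuel reacted = 0.904 × 192 → ξ = 173.6 mol/min.
Outlet (n = n₀ + ν ξ):
  CO: 192 − 1(173.6) = 18.43
  O₂: 123 − 0.5(173.6) = 36.19
  N₂: 462.6 (inert)
  CO₂: 0 + 1(173.6) = 173.6
Total out = 690.8 mol/min; y_N₂ = 462.6 / 690.8 = 0.6697.

0.67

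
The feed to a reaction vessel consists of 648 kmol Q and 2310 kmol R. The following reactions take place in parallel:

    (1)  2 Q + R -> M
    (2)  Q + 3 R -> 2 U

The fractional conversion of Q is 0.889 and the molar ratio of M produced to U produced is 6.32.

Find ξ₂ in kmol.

ξ₂ = 21.9 kmol

Conversion of Q: Q consumed = 0.889 × 648 = 576.1 kmol = 2ξ₁ + 1ξ₂.
Selectivity: 1ξ₁ / (2ξ₂) = 6.32 → ξ₁ = 12.64 ξ₂.
Substitute: (2·12.64 + 1) ξ₂ = 576.1 → ξ₂ = 21.92 kmol, ξ₁ = 277.1 kmol.
Outlet amounts (n = n₀ + Σ ν·ξ):
  Q: 648 − 2(277.1) − 1(21.92) = 71.93
  R: 2310 − 1(277.1) − 3(21.92) = 1967
  M: 0 + 1(277.1) = 277.1
  U: 0 + 2(21.92) = 43.84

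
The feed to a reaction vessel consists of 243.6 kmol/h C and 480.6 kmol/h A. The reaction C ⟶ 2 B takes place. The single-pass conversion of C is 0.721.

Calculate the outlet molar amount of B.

351 kmol/h

C reacted = 0.721 × 243.6 = 175.6 kmol/h; ν_C = −1, so ξ = 175.6/1 = 175.6 kmol/h.
Outlet amounts (n = n₀ + ν ξ):
  C: 243.6 − 1(175.6) = 67.96
  B: 0 + 2(175.6) = 351.3
  A: 480.6 (inert)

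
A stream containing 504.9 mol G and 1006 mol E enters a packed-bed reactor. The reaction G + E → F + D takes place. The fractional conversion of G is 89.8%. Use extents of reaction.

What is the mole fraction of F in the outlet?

0.3

G reacted = 0.898 × 504.9 = 453.4 mol; ν_G = −1, so ξ = 453.4/1 = 453.4 mol.
Outlet amounts (n = n₀ + ν ξ):
  G: 504.9 − 1(453.4) = 51.5
  E: 1006 − 1(453.4) = 552.6
  F: 0 + 1(453.4) = 453.4
  D: 0 + 1(453.4) = 453.4
Total out = 1511 mol; y_F = 453.4 / 1511 = 0.3001.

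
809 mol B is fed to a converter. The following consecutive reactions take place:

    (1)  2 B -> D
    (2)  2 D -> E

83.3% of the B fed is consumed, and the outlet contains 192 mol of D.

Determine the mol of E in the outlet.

Conversion of B: B consumed = 2ξ₁ = 0.833 × 809 → ξ₁ = 336.9 mol.
D balance: n_D = 0 + 1ξ₁ − 2ξ₂ = 192 → ξ₂ = (1·336.9 − 192)/2 = 72.47 mol.
Outlet amounts (n = n₀ + Σ ν·ξ):
  B: 809 − 2(336.9) = 135.1
  D: 0 + 1(336.9) − 2(72.47) = 192
  E: 0 + 1(72.47) = 72.47

72.5 mol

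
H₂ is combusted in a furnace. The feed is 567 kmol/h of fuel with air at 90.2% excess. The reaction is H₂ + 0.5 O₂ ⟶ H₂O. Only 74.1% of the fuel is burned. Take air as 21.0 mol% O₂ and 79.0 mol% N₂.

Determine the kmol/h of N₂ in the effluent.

Stoichiometric O₂ = 0.5 × 567 = 283.5 kmol/h; O₂ fed = 283.5 × 1.902 = 539.2 kmol/h.
N₂ fed = 539.2 × 79/21 = 2028 kmol/h.
Fuel reacted = 0.741 × 567 → ξ = 420.1 kmol/h.
Outlet (n = n₀ + ν ξ):
  H₂: 567 − 1(420.1) = 146.9
  O₂: 539.2 − 0.5(420.1) = 329.1
  N₂: 2028 (inert)
  H₂O: 0 + 1(420.1) = 420.1

2030 kmol/h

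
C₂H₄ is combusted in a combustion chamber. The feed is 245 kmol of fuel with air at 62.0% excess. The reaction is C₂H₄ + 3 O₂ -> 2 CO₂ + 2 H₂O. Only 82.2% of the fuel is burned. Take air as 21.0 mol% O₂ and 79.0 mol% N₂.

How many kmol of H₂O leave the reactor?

Stoichiometric O₂ = 3 × 245 = 735 kmol; O₂ fed = 735 × 1.620 = 1191 kmol.
N₂ fed = 1191 × 79/21 = 4479 kmol.
Fuel reacted = 0.822 × 245 → ξ = 201.4 kmol.
Outlet (n = n₀ + ν ξ):
  C₂H₄: 245 − 1(201.4) = 43.61
  O₂: 1191 − 3(201.4) = 586.5
  N₂: 4479 (inert)
  CO₂: 0 + 2(201.4) = 402.8
  H₂O: 0 + 2(201.4) = 402.8

403 kmol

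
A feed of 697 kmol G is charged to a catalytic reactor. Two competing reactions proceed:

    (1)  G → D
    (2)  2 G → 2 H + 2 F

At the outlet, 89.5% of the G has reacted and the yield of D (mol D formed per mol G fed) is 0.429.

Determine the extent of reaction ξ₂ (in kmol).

Yield of D: 1ξ₁ / 697 = 0.429 → ξ₁ = 299 kmol.
Conversion of G: 1ξ₁ + 2ξ₂ = 0.895 × 697 = 623.8 → ξ₂ = 162.4 kmol.
Outlet amounts (n = n₀ + Σ ν·ξ):
  G: 697 − 1(299) − 2(162.4) = 73.18
  D: 0 + 1(299) = 299
  H: 0 + 2(162.4) = 324.8
  F: 0 + 2(162.4) = 324.8

ξ₂ = 162 kmol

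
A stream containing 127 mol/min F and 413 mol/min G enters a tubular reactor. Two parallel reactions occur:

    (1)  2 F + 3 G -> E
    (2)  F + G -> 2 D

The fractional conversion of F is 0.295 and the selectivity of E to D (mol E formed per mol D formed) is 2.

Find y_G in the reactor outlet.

Conversion of F: F consumed = 0.295 × 127 = 37.46 mol/min = 2ξ₁ + 1ξ₂.
Selectivity: 1ξ₁ / (2ξ₂) = 2 → ξ₁ = 4 ξ₂.
Substitute: (2·4 + 1) ξ₂ = 37.46 → ξ₂ = 4.163 mol/min, ξ₁ = 16.65 mol/min.
Outlet amounts (n = n₀ + Σ ν·ξ):
  F: 127 − 2(16.65) − 1(4.163) = 89.53
  G: 413 − 3(16.65) − 1(4.163) = 358.9
  E: 0 + 1(16.65) = 16.65
  D: 0 + 2(4.163) = 8.326
Total out = 473.4 mol/min; y_G = 358.9 / 473.4 = 0.7581.

0.758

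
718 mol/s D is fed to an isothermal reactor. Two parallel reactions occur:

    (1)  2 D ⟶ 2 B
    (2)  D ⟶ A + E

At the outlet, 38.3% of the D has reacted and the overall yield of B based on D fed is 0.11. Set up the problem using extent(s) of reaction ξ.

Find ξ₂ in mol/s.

Yield of B: 2ξ₁ / 718 = 0.11 → ξ₁ = 39.49 mol/s.
Conversion of D: 2ξ₁ + 1ξ₂ = 0.383 × 718 = 275 → ξ₂ = 196 mol/s.
Outlet amounts (n = n₀ + Σ ν·ξ):
  D: 718 − 2(39.49) − 1(196) = 443
  B: 0 + 2(39.49) = 78.98
  A: 0 + 1(196) = 196
  E: 0 + 1(196) = 196

ξ₂ = 196 mol/s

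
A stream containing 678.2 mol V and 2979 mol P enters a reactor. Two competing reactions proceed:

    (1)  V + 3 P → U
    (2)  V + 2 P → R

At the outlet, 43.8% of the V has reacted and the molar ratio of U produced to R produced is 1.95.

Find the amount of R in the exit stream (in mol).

101 mol

Conversion of V: V consumed = 0.438 × 678.2 = 297.1 mol = 1ξ₁ + 1ξ₂.
Selectivity: 1ξ₁ / (1ξ₂) = 1.95 → ξ₁ = 1.95 ξ₂.
Substitute: (1·1.95 + 1) ξ₂ = 297.1 → ξ₂ = 100.7 mol, ξ₁ = 196.4 mol.
Outlet amounts (n = n₀ + Σ ν·ξ):
  V: 678.2 − 1(196.4) − 1(100.7) = 381.1
  P: 2979 − 3(196.4) − 2(100.7) = 2189
  U: 0 + 1(196.4) = 196.4
  R: 0 + 1(100.7) = 100.7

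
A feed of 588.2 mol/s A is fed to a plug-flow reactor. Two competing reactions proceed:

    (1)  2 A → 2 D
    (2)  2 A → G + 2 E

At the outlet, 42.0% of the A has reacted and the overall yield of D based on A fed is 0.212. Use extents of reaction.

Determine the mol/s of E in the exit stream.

122 mol/s

Yield of D: 2ξ₁ / 588.2 = 0.212 → ξ₁ = 62.35 mol/s.
Conversion of A: 2ξ₁ + 2ξ₂ = 0.42 × 588.2 = 247 → ξ₂ = 61.17 mol/s.
Outlet amounts (n = n₀ + Σ ν·ξ):
  A: 588.2 − 2(62.35) − 2(61.17) = 341.2
  D: 0 + 2(62.35) = 124.7
  G: 0 + 1(61.17) = 61.17
  E: 0 + 2(61.17) = 122.3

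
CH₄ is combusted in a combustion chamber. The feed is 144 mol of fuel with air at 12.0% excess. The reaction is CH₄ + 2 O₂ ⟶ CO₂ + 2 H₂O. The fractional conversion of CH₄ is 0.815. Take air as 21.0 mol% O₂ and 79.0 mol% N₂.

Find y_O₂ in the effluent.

0.0523

Stoichiometric O₂ = 2 × 144 = 288 mol; O₂ fed = 288 × 1.120 = 322.6 mol.
N₂ fed = 322.6 × 79/21 = 1213 mol.
Fuel reacted = 0.815 × 144 → ξ = 117.4 mol.
Outlet (n = n₀ + ν ξ):
  CH₄: 144 − 1(117.4) = 26.64
  O₂: 322.6 − 2(117.4) = 87.84
  N₂: 1213 (inert)
  CO₂: 0 + 1(117.4) = 117.4
  H₂O: 0 + 2(117.4) = 234.7
Total out = 1680 mol; y_O₂ = 87.84 / 1680 = 0.05229.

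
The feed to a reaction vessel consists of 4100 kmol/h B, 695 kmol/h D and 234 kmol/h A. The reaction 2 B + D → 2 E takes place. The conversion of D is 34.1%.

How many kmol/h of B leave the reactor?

D reacted = 0.341 × 695 = 237 kmol/h; ν_D = −1, so ξ = 237/1 = 237 kmol/h.
Outlet amounts (n = n₀ + ν ξ):
  B: 4100 − 2(237) = 3626
  D: 695 − 1(237) = 458
  E: 0 + 2(237) = 474
  A: 234 (inert)

3630 kmol/h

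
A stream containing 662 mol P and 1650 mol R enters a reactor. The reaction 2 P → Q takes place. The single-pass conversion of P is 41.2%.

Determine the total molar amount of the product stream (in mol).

P reacted = 0.412 × 662 = 272.7 mol; ν_P = −2, so ξ = 272.7/2 = 136.4 mol.
Outlet amounts (n = n₀ + ν ξ):
  P: 662 − 2(136.4) = 389.3
  Q: 0 + 1(136.4) = 136.4
  R: 1650 (inert)
Total out = 389.3 + 136.4 + 1650 = 2176 mol.

2180 mol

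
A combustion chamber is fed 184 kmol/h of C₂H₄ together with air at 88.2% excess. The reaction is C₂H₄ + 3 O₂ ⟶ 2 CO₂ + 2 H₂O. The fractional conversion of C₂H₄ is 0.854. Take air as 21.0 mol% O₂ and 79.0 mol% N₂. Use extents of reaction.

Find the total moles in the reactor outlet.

5130 kmol/h

Stoichiometric O₂ = 3 × 184 = 552 kmol/h; O₂ fed = 552 × 1.882 = 1039 kmol/h.
N₂ fed = 1039 × 79/21 = 3908 kmol/h.
Fuel reacted = 0.854 × 184 → ξ = 157.1 kmol/h.
Outlet (n = n₀ + ν ξ):
  C₂H₄: 184 − 1(157.1) = 26.86
  O₂: 1039 − 3(157.1) = 567.5
  N₂: 3908 (inert)
  CO₂: 0 + 2(157.1) = 314.3
  H₂O: 0 + 2(157.1) = 314.3
Total out = 26.86 + 567.5 + 3908 + 314.3 + 314.3 = 5131 kmol/h.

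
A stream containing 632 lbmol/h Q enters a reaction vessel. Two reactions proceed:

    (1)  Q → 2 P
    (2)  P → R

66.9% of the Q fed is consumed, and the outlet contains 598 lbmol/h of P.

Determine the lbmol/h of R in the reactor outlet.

Conversion of Q: Q consumed = 1ξ₁ = 0.669 × 632 → ξ₁ = 422.8 lbmol/h.
P balance: n_P = 0 + 2ξ₁ − 1ξ₂ = 598 → ξ₂ = (2·422.8 − 598)/1 = 247.6 lbmol/h.
Outlet amounts (n = n₀ + Σ ν·ξ):
  Q: 632 − 1(422.8) = 209.2
  P: 0 + 2(422.8) − 1(247.6) = 598
  R: 0 + 1(247.6) = 247.6

248 lbmol/h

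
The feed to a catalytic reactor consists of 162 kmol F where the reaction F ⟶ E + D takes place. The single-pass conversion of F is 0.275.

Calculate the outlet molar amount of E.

F reacted = 0.275 × 162 = 44.55 kmol; ν_F = −1, so ξ = 44.55/1 = 44.55 kmol.
Outlet amounts (n = n₀ + ν ξ):
  F: 162 − 1(44.55) = 117.4
  E: 0 + 1(44.55) = 44.55
  D: 0 + 1(44.55) = 44.55

44.6 kmol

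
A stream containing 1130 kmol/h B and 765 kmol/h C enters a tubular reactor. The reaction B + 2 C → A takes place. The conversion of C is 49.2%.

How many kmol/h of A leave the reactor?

C reacted = 0.492 × 765 = 376.4 kmol/h; ν_C = −2, so ξ = 376.4/2 = 188.2 kmol/h.
Outlet amounts (n = n₀ + ν ξ):
  B: 1130 − 1(188.2) = 941.8
  C: 765 − 2(188.2) = 388.6
  A: 0 + 1(188.2) = 188.2

188 kmol/h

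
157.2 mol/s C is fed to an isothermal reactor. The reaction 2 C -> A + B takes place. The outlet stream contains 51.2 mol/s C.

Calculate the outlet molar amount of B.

For C: n = n₀ − 2ξ → 51.2 = 157.2 − 2ξ, giving ξ = 53 mol/s.
Outlet amounts (n = n₀ + ν ξ):
  C: 157.2 − 2(53) = 51.2
  A: 0 + 1(53) = 53
  B: 0 + 1(53) = 53

53 mol/s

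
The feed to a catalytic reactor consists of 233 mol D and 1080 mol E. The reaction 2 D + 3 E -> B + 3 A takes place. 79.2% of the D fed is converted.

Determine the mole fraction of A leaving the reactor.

0.227

D reacted = 0.792 × 233 = 184.5 mol; ν_D = −2, so ξ = 184.5/2 = 92.27 mol.
Outlet amounts (n = n₀ + ν ξ):
  D: 233 − 2(92.27) = 48.46
  E: 1080 − 3(92.27) = 803.2
  B: 0 + 1(92.27) = 92.27
  A: 0 + 3(92.27) = 276.8
Total out = 1221 mol; y_A = 276.8 / 1221 = 0.2268.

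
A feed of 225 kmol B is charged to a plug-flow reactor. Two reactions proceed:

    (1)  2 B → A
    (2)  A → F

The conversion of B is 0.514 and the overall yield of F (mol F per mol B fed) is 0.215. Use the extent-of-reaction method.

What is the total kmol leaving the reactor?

Conversion of B: B consumed = 2ξ₁ = 0.514 × 225 → ξ₁ = 57.83 kmol.
Yield of F: 1ξ₂ / 225 = 0.215 → ξ₂ = 48.38 kmol.
Outlet amounts (n = n₀ + Σ ν·ξ):
  B: 225 − 2(57.83) = 109.3
  A: 0 + 1(57.83) − 1(48.38) = 9.45
  F: 0 + 1(48.38) = 48.38
Total out = 109.3 + 9.45 + 48.38 = 167.2 kmol.

167 kmol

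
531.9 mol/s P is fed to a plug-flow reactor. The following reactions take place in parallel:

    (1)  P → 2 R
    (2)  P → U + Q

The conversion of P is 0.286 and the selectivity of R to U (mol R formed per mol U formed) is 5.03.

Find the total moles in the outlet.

684 mol/s

Conversion of P: P consumed = 0.286 × 531.9 = 152.1 mol/s = 1ξ₁ + 1ξ₂.
Selectivity: 2ξ₁ / (1ξ₂) = 5.03 → ξ₁ = 2.515 ξ₂.
Substitute: (1·2.515 + 1) ξ₂ = 152.1 → ξ₂ = 43.28 mol/s, ξ₁ = 108.8 mol/s.
Outlet amounts (n = n₀ + Σ ν·ξ):
  P: 531.9 − 1(108.8) − 1(43.28) = 379.8
  R: 0 + 2(108.8) = 217.7
  U: 0 + 1(43.28) = 43.28
  Q: 0 + 1(43.28) = 43.28
Total out = 379.8 + 217.7 + 43.28 + 43.28 = 684 mol/s.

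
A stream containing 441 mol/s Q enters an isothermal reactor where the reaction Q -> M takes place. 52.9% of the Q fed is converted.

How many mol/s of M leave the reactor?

233 mol/s

Q reacted = 0.529 × 441 = 233.3 mol/s; ν_Q = −1, so ξ = 233.3/1 = 233.3 mol/s.
Outlet amounts (n = n₀ + ν ξ):
  Q: 441 − 1(233.3) = 207.7
  M: 0 + 1(233.3) = 233.3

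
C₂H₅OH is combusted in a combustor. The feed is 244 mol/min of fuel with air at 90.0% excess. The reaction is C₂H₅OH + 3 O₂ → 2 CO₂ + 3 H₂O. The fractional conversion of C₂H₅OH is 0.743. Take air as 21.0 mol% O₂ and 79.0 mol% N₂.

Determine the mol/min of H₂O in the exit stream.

544 mol/min

Stoichiometric O₂ = 3 × 244 = 732 mol/min; O₂ fed = 732 × 1.900 = 1391 mol/min.
N₂ fed = 1391 × 79/21 = 5232 mol/min.
Fuel reacted = 0.743 × 244 → ξ = 181.3 mol/min.
Outlet (n = n₀ + ν ξ):
  C₂H₅OH: 244 − 1(181.3) = 62.71
  O₂: 1391 − 3(181.3) = 846.9
  N₂: 5232 (inert)
  CO₂: 0 + 2(181.3) = 362.6
  H₂O: 0 + 3(181.3) = 543.9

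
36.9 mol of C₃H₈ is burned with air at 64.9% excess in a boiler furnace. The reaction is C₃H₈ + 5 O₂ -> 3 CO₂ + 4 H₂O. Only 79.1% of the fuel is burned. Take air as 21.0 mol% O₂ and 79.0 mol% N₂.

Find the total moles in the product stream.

1510 mol

Stoichiometric O₂ = 5 × 36.9 = 184.5 mol; O₂ fed = 184.5 × 1.649 = 304.2 mol.
N₂ fed = 304.2 × 79/21 = 1145 mol.
Fuel reacted = 0.791 × 36.9 → ξ = 29.19 mol.
Outlet (n = n₀ + ν ξ):
  C₃H₈: 36.9 − 1(29.19) = 7.712
  O₂: 304.2 − 5(29.19) = 158.3
  N₂: 1145 (inert)
  CO₂: 0 + 3(29.19) = 87.56
  H₂O: 0 + 4(29.19) = 116.8
Total out = 7.712 + 158.3 + 1145 + 87.56 + 116.8 = 1515 mol.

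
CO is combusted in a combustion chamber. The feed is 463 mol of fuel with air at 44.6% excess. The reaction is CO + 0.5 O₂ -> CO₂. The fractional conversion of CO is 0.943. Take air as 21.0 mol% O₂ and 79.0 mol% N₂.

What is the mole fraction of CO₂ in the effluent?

Stoichiometric O₂ = 0.5 × 463 = 231.5 mol; O₂ fed = 231.5 × 1.446 = 334.7 mol.
N₂ fed = 334.7 × 79/21 = 1259 mol.
Fuel reacted = 0.943 × 463 → ξ = 436.6 mol.
Outlet (n = n₀ + ν ξ):
  CO: 463 − 1(436.6) = 26.39
  O₂: 334.7 − 0.5(436.6) = 116.4
  N₂: 1259 (inert)
  CO₂: 0 + 1(436.6) = 436.6
Total out = 1839 mol; y_CO₂ = 436.6 / 1839 = 0.2375.

0.237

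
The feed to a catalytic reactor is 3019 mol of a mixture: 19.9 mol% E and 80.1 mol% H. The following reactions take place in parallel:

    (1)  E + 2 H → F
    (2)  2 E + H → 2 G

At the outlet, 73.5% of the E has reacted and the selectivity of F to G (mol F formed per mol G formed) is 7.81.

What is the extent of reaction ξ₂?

ξ₂ = 25.1 mol

Conversion of E: E consumed = 0.735 × 600.8 = 441.6 mol = 1ξ₁ + 2ξ₂.
Selectivity: 1ξ₁ / (2ξ₂) = 7.81 → ξ₁ = 15.62 ξ₂.
Substitute: (1·15.62 + 2) ξ₂ = 441.6 → ξ₂ = 25.06 mol, ξ₁ = 391.5 mol.
Outlet amounts (n = n₀ + Σ ν·ξ):
  E: 600.8 − 1(391.5) − 2(25.06) = 159.2
  H: 2418 − 2(391.5) − 1(25.06) = 1610
  F: 0 + 1(391.5) = 391.5
  G: 0 + 2(25.06) = 50.12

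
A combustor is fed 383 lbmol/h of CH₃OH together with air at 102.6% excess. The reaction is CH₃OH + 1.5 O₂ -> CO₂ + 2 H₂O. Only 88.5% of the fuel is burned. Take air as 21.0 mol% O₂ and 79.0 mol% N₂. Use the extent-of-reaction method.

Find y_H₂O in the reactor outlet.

Stoichiometric O₂ = 1.5 × 383 = 574.5 lbmol/h; O₂ fed = 574.5 × 2.026 = 1164 lbmol/h.
N₂ fed = 1164 × 79/21 = 4379 lbmol/h.
Fuel reacted = 0.885 × 383 → ξ = 339 lbmol/h.
Outlet (n = n₀ + ν ξ):
  CH₃OH: 383 − 1(339) = 44.05
  O₂: 1164 − 1.5(339) = 655.5
  N₂: 4379 (inert)
  CO₂: 0 + 1(339) = 339
  H₂O: 0 + 2(339) = 677.9
Total out = 6095 lbmol/h; y_H₂O = 677.9 / 6095 = 0.1112.

0.111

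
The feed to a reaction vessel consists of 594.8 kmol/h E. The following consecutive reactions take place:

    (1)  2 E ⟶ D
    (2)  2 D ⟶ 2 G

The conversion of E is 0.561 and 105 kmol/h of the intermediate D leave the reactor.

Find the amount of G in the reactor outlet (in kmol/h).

61.8 kmol/h

Conversion of E: E consumed = 2ξ₁ = 0.561 × 594.8 → ξ₁ = 166.8 kmol/h.
D balance: n_D = 0 + 1ξ₁ − 2ξ₂ = 105 → ξ₂ = (1·166.8 − 105)/2 = 30.92 kmol/h.
Outlet amounts (n = n₀ + Σ ν·ξ):
  E: 594.8 − 2(166.8) = 261.1
  D: 0 + 1(166.8) − 2(30.92) = 105
  G: 0 + 2(30.92) = 61.84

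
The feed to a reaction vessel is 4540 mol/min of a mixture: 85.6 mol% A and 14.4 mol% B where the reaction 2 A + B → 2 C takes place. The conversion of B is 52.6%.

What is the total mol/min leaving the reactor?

4200 mol/min

B reacted = 0.526 × 653.8 = 343.9 mol/min; ν_B = −1, so ξ = 343.9/1 = 343.9 mol/min.
Outlet amounts (n = n₀ + ν ξ):
  A: 3886 − 2(343.9) = 3198
  B: 653.8 − 1(343.9) = 309.9
  C: 0 + 2(343.9) = 687.8
Total out = 3198 + 309.9 + 687.8 = 4196 mol/min.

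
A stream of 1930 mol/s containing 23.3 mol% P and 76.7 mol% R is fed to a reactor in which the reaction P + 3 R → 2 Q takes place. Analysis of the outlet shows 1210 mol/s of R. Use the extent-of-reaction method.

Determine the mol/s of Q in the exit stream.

180 mol/s

For R: n = n₀ − 3ξ → 1210 = 1480 − 3ξ, giving ξ = 90.1 mol/s.
Outlet amounts (n = n₀ + ν ξ):
  P: 449.7 − 1(90.1) = 359.6
  R: 1480 − 3(90.1) = 1210
  Q: 0 + 2(90.1) = 180.2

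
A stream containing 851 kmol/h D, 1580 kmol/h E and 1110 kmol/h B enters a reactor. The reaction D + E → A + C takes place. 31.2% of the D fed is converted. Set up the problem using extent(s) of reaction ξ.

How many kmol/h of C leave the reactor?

266 kmol/h

D reacted = 0.312 × 851 = 265.5 kmol/h; ν_D = −1, so ξ = 265.5/1 = 265.5 kmol/h.
Outlet amounts (n = n₀ + ν ξ):
  D: 851 − 1(265.5) = 585.5
  E: 1580 − 1(265.5) = 1314
  A: 0 + 1(265.5) = 265.5
  C: 0 + 1(265.5) = 265.5
  B: 1110 (inert)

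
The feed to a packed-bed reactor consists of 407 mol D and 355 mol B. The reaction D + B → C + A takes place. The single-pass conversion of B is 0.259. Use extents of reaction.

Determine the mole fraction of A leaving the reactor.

0.121

B reacted = 0.259 × 355 = 91.95 mol; ν_B = −1, so ξ = 91.95/1 = 91.95 mol.
Outlet amounts (n = n₀ + ν ξ):
  D: 407 − 1(91.95) = 315.1
  B: 355 − 1(91.95) = 263.1
  C: 0 + 1(91.95) = 91.95
  A: 0 + 1(91.95) = 91.95
Total out = 762 mol; y_A = 91.95 / 762 = 0.1207.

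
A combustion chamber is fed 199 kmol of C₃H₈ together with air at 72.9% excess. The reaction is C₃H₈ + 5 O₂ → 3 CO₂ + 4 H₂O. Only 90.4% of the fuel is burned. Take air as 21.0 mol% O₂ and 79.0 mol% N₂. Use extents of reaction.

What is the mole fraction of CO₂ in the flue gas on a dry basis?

Stoichiometric O₂ = 5 × 199 = 995 kmol; O₂ fed = 995 × 1.729 = 1720 kmol.
N₂ fed = 1720 × 79/21 = 6472 kmol.
Fuel reacted = 0.904 × 199 → ξ = 179.9 kmol.
Outlet (n = n₀ + ν ξ):
  C₃H₈: 199 − 1(179.9) = 19.1
  O₂: 1720 − 5(179.9) = 820.9
  N₂: 6472 (inert)
  CO₂: 0 + 3(179.9) = 539.7
  H₂O: 0 + 4(179.9) = 719.6
Dry total = 7851 kmol; y_CO₂ (dry) = 539.7 / 7851 = 0.06874.

0.0687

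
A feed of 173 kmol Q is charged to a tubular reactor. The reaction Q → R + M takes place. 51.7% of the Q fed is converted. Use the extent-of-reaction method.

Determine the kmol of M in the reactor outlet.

Q reacted = 0.517 × 173 = 89.44 kmol; ν_Q = −1, so ξ = 89.44/1 = 89.44 kmol.
Outlet amounts (n = n₀ + ν ξ):
  Q: 173 − 1(89.44) = 83.56
  R: 0 + 1(89.44) = 89.44
  M: 0 + 1(89.44) = 89.44

89.4 kmol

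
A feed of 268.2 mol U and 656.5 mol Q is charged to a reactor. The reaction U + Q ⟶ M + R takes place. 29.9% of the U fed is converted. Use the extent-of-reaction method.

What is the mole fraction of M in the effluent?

0.0867

U reacted = 0.299 × 268.2 = 80.19 mol; ν_U = −1, so ξ = 80.19/1 = 80.19 mol.
Outlet amounts (n = n₀ + ν ξ):
  U: 268.2 − 1(80.19) = 188
  Q: 656.5 − 1(80.19) = 576.3
  M: 0 + 1(80.19) = 80.19
  R: 0 + 1(80.19) = 80.19
Total out = 924.7 mol; y_M = 80.19 / 924.7 = 0.08672.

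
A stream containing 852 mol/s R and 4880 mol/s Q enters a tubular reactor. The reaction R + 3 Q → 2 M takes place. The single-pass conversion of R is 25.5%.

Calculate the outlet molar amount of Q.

4230 mol/s

R reacted = 0.255 × 852 = 217.3 mol/s; ν_R = −1, so ξ = 217.3/1 = 217.3 mol/s.
Outlet amounts (n = n₀ + ν ξ):
  R: 852 − 1(217.3) = 634.7
  Q: 4880 − 3(217.3) = 4228
  M: 0 + 2(217.3) = 434.5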